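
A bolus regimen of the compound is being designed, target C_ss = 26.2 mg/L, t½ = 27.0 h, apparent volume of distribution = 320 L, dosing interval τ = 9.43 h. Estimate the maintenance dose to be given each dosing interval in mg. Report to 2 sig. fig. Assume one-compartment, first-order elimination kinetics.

k = ln2 / t½ = 0.693147 / 27.0 = 0.02567 h⁻¹
CL = k × Vd = 0.02567 × 320 = 8.214 L/h
At steady state, Dose/τ = Css × CL.
Dose = Css × CL × τ = 26.2 × 8.214 × 9.43 = 2029 mg

2000 mg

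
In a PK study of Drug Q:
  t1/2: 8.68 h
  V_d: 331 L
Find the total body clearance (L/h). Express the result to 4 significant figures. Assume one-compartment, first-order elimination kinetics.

26.43 L/h

k = ln2 / t½ = 0.693147 / 8.68 = 0.07986 h⁻¹
CL = k × Vd = 0.07986 × 331 = 26.43 L/h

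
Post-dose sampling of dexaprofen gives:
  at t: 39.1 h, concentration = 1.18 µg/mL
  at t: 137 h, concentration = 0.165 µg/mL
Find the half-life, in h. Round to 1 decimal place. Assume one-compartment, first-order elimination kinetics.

34.5 h

k = ln(C₁/C₂) / (t₂ − t₁) = ln(1.18/0.165) / (137 − 39.1)
  = 1.967 / 97.90 = 0.02009 h⁻¹
t½ = ln2 / k = 0.693147 / 0.02009 = 34.50 h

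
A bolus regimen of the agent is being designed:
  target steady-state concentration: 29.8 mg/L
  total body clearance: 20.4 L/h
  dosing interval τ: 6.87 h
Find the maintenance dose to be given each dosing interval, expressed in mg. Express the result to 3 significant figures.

At steady state, Dose/τ = Css × CL.
Dose = Css × CL × τ = 29.8 × 20.40 × 6.87 = 4176 mg

4180 mg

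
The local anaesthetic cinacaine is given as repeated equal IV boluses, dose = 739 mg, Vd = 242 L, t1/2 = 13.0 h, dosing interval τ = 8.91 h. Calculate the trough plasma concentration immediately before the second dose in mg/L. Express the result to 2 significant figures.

C₀ per dose = Dose / Vd = 739 / 242 = 3.054 mg/L
k = ln2 / t½ = 0.693147 / 13.0 = 0.05332 h⁻¹
Fraction remaining after one interval: r = e^(−kτ) = e^(−0.05332 × 8.91) = 0.6218
Before dose 2, 1 dose has been given (aged 1τ).
C_trough = C₀ × r = 3.054 × 0.6218 = 1.899 mg/L

1.9 mg/L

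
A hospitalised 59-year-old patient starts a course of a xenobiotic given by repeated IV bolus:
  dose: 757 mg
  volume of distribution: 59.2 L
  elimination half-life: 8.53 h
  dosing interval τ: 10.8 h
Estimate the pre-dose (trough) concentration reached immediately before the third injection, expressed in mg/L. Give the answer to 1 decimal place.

C₀ per dose = Dose / Vd = 757 / 59.2 = 12.79 mg/L
k = ln2 / t½ = 0.693147 / 8.53 = 0.08126 h⁻¹
Fraction remaining after one interval: r = e^(−kτ) = e^(−0.08126 × 10.8) = 0.4158
Before dose 3, 2 doses have been given (aged 1τ, 2τ).
C_trough = C₀ × (r + r²) = 12.79 × (0.4158 + 0.1729) = 7.529 mg/L

7.5 mg/L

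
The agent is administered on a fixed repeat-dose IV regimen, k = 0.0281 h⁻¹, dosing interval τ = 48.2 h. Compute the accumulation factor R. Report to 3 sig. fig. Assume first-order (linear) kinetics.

1.35

e^(−kτ) = e^(−0.02810 × 48.2) = 0.2581
Accumulation ratio R = 1 / (1 − e^(−kτ)) = 1 / (1 − 0.2581) = 1.348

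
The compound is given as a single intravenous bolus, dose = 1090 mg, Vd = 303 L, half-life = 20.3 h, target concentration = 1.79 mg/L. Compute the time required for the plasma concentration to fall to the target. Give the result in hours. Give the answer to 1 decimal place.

C₀ = Dose / Vd = 1090 / 303 = 3.597 mg/L
k = ln2 / t½ = 0.693147 / 20.3 = 0.03415 h⁻¹
t = ln(C₀ / C) / k = ln(3.597 / 1.79) / 0.03415
  = ln(2.009) / 0.03415 = 0.6976 / 0.03415 = 20.43 h

20.4 h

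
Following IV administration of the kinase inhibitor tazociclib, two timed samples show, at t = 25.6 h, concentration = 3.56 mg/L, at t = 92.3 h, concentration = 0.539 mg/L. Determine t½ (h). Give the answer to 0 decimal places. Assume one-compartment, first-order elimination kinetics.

k = ln(C₁/C₂) / (t₂ − t₁) = ln(3.56/0.539) / (92.3 − 25.6)
  = 1.888 / 66.70 = 0.02831 h⁻¹
t½ = ln2 / k = 0.693147 / 0.02831 = 24.48 h

24 h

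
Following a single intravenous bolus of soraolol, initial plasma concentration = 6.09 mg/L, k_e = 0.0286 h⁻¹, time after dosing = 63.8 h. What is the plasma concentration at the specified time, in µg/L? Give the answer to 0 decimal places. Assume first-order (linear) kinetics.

982 µg/L

C = C₀ · e^(−k·t) = 6.090 × e^(−0.02860 × 63.8)
  = 6.090 × 0.1613 = 0.9823 mg/L
Convert: 0.9823 mg/L × 1000 = 982.3 µg/L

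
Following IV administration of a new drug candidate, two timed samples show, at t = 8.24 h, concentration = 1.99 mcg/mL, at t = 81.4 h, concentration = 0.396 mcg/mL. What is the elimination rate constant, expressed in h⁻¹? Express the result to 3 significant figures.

0.0221 h⁻¹

k = ln(C₁/C₂) / (t₂ − t₁) = ln(1.99/0.396) / (81.4 − 8.24)
  = 1.614 / 73.16 = 0.02206 h⁻¹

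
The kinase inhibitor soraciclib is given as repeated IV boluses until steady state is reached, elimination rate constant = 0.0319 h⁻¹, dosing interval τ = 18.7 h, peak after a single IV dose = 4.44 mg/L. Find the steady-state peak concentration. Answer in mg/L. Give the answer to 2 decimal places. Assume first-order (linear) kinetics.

e^(−kτ) = e^(−0.03190 × 18.7) = 0.5507
Accumulation ratio R = 1 / (1 − e^(−kτ)) = 1 / (1 − 0.5507) = 2.226
Steady-state peak = C₀ × R = 4.44 × 2.226 = 9.883 mg/L

9.88 mg/L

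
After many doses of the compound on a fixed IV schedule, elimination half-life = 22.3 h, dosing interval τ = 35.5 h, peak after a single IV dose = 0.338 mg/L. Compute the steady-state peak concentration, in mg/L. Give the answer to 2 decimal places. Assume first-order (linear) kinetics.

0.51 mg/L

k = ln2 / t½ = 0.693147 / 22.3 = 0.03108 h⁻¹
e^(−kτ) = e^(−0.03108 × 35.5) = 0.3318
Accumulation ratio R = 1 / (1 − e^(−kτ)) = 1 / (1 − 0.3318) = 1.497
Steady-state peak = C₀ × R = 0.338 × 1.497 = 0.5060 mg/L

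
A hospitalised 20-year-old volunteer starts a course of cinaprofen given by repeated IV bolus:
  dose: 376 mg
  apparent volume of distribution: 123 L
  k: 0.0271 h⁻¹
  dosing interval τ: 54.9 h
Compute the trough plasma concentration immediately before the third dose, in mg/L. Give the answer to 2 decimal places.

0.85 mg/L

C₀ per dose = Dose / Vd = 376 / 123 = 3.057 mg/L
Fraction remaining after one interval: r = e^(−kτ) = e^(−0.02710 × 54.9) = 0.2259
Before dose 3, 2 doses have been given (aged 1τ, 2τ).
C_trough = C₀ × (r + r²) = 3.057 × (0.2259 + 0.05103) = 0.8466 mg/L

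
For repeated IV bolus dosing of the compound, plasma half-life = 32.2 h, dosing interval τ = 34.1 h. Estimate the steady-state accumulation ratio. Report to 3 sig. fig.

1.92

k = ln2 / t½ = 0.693147 / 32.2 = 0.02153 h⁻¹
e^(−kτ) = e^(−0.02153 × 34.1) = 0.4799
Accumulation ratio R = 1 / (1 − e^(−kτ)) = 1 / (1 − 0.4799) = 1.923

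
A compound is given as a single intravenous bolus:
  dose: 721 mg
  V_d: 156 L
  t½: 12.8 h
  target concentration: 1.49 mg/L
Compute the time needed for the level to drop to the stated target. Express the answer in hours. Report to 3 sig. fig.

C₀ = Dose / Vd = 721.0 / 156 = 4.622 mg/L
k = ln2 / t½ = 0.693147 / 12.8 = 0.05415 h⁻¹
t = ln(C₀ / C) / k = ln(4.622 / 1.49) / 0.05415
  = ln(3.102) / 0.05415 = 1.132 / 0.05415 = 20.90 h

20.9 h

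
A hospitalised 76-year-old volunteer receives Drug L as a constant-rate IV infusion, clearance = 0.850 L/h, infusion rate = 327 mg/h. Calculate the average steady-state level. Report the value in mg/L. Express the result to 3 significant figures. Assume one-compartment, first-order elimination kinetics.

385 mg/L

At steady state Css = R₀ / CL = 327 / 0.8500 = 384.7 mg/L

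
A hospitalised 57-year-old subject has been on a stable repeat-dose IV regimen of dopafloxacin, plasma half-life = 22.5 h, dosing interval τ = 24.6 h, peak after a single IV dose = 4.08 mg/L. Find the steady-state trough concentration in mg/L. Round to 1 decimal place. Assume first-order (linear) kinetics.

3.6 mg/L

k = ln2 / t½ = 0.693147 / 22.5 = 0.03081 h⁻¹
e^(−kτ) = e^(−0.03081 × 24.6) = 0.4686
Accumulation ratio R = 1 / (1 − e^(−kτ)) = 1 / (1 − 0.4686) = 1.882
Steady-state trough = C₀ × R × e^(−kτ) = 4.08 × 1.882 × 0.4686 = 3.598 mg/L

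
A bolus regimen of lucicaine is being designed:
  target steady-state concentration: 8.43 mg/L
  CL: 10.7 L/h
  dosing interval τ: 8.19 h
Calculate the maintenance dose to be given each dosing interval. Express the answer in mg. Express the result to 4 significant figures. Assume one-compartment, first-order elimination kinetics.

At steady state, Dose/τ = Css × CL.
Dose = Css × CL × τ = 8.43 × 10.70 × 8.19 = 738.7 mg

738.7 mg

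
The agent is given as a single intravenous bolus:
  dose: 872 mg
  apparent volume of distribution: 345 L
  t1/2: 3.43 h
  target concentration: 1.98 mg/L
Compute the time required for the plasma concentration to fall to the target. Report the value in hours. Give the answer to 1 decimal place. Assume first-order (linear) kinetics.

1.2 h

C₀ = Dose / Vd = 872.0 / 345 = 2.528 mg/L
k = ln2 / t½ = 0.693147 / 3.43 = 0.2021 h⁻¹
t = ln(C₀ / C) / k = ln(2.528 / 1.98) / 0.2021
  = ln(1.277) / 0.2021 = 0.2445 / 0.2021 = 1.210 h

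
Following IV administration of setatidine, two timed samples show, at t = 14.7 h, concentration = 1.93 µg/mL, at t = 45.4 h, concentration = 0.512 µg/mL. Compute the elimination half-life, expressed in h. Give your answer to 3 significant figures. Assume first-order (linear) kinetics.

k = ln(C₁/C₂) / (t₂ − t₁) = ln(1.93/0.512) / (45.4 − 14.7)
  = 1.327 / 30.70 = 0.04322 h⁻¹
t½ = ln2 / k = 0.693147 / 0.04322 = 16.04 h

16.0 h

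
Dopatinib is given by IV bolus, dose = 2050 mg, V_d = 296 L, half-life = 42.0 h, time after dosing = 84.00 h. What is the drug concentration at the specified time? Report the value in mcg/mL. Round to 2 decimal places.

C₀ = Dose / Vd = 2050 / 296 = 6.926 mg/L
k = ln2 / t½ = 0.693147 / 42.0 = 0.01650 h⁻¹
t / t½ = 84.00 / 42.0 = 2 half-lives
C = C₀ × (1/2)^2 = 6.926 × 0.2500 = 1.732 mg/L
(1.732 mg/L = 1.732 mcg/mL)

1.73 mcg/mL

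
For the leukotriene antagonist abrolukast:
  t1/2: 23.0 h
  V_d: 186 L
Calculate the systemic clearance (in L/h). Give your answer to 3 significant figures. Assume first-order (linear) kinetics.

5.61 L/h

k = ln2 / t½ = 0.693147 / 23.0 = 0.03014 h⁻¹
CL = k × Vd = 0.03014 × 186 = 5.606 L/h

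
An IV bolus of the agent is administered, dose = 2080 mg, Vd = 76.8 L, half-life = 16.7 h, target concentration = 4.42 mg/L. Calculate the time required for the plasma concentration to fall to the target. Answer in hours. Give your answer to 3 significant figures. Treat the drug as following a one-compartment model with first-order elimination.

43.7 h

C₀ = Dose / Vd = 2080 / 76.8 = 27.08 mg/L
k = ln2 / t½ = 0.693147 / 16.7 = 0.04151 h⁻¹
t = ln(C₀ / C) / k = ln(27.08 / 4.42) / 0.04151
  = ln(6.127) / 0.04151 = 1.813 / 0.04151 = 43.68 h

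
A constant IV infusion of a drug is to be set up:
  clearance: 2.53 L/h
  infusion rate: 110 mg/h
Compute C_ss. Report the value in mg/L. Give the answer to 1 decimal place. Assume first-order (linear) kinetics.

43.5 mg/L

At steady state Css = R₀ / CL = 110 / 2.530 = 43.48 mg/L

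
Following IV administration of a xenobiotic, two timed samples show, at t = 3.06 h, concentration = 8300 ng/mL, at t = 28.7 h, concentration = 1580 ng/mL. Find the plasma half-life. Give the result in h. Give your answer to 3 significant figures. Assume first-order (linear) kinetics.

k = ln(C₁/C₂) / (t₂ − t₁) = ln(8300/1580) / (28.7 − 3.06)
  = 1.659 / 25.64 = 0.06470 h⁻¹
t½ = ln2 / k = 0.693147 / 0.06470 = 10.71 h

10.7 h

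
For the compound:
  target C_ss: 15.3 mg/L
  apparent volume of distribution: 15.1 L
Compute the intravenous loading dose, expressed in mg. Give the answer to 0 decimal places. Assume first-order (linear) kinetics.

231 mg

LD = Css × Vd = 15.3 × 15.1 = 231.0 mg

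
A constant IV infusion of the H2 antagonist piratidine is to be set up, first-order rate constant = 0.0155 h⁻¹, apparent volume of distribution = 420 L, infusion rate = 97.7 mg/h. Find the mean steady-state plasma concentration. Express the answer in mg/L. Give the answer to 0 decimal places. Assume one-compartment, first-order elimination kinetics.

CL = k × Vd = 0.01550 × 420 = 6.510 L/h
At steady state Css = R₀ / CL = 97.7 / 6.510 = 15.01 mg/L

15 mg/L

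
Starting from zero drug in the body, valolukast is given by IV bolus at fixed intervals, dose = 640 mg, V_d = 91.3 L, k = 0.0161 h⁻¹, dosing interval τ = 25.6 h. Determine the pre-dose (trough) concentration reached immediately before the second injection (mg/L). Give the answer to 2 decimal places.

4.64 mg/L

C₀ per dose = Dose / Vd = 640 / 91.3 = 7.010 mg/L
Fraction remaining after one interval: r = e^(−kτ) = e^(−0.01610 × 25.6) = 0.6622
Before dose 2, 1 dose has been given (aged 1τ).
C_trough = C₀ × r = 7.010 × 0.6622 = 4.642 mg/L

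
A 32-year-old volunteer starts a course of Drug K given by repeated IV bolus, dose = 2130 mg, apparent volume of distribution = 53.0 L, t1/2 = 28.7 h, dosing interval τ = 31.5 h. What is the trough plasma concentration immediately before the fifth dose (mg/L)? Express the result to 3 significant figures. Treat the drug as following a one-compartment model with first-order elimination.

C₀ per dose = Dose / Vd = 2130 / 53.0 = 40.19 mg/L
k = ln2 / t½ = 0.693147 / 28.7 = 0.02415 h⁻¹
Fraction remaining after one interval: r = e^(−kτ) = e^(−0.02415 × 31.5) = 0.4673
Before dose 5, 4 doses have been given (aged 1τ, 2τ, 3τ, 4τ).
C_trough = C₀ × (r + r² + … + r^4) = C₀ × r(1−r^4)/(1−r)
        = 40.19 × 0.4673 × (1 − 0.04769) / (1 − 0.4673) = 33.57 mg/L

33.6 mg/L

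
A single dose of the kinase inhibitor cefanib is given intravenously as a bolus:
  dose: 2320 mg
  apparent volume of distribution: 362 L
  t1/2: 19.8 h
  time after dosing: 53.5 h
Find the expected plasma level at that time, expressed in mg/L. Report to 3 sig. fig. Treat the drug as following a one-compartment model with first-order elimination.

0.985 mg/L

C₀ = Dose / Vd = 2320 / 362 = 6.409 mg/L
k = ln2 / t½ = 0.693147 / 19.8 = 0.03501 h⁻¹
C = C₀ · e^(−k·t) = 6.409 × e^(−0.03501 × 53.5)
  = 6.409 × 0.1537 = 0.9851 mg/L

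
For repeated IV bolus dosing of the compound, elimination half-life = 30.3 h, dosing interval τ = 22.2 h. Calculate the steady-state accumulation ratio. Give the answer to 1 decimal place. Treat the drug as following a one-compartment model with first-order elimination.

k = ln2 / t½ = 0.693147 / 30.3 = 0.02288 h⁻¹
e^(−kτ) = e^(−0.02288 × 22.2) = 0.6017
Accumulation ratio R = 1 / (1 − e^(−kτ)) = 1 / (1 − 0.6017) = 2.511

2.5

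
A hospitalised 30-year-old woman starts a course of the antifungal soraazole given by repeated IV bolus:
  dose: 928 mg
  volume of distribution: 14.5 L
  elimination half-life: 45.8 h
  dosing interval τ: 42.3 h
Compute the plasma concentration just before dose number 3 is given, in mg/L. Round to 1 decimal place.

C₀ per dose = Dose / Vd = 928 / 14.5 = 64.00 mg/L
k = ln2 / t½ = 0.693147 / 45.8 = 0.01513 h⁻¹
Fraction remaining after one interval: r = e^(−kτ) = e^(−0.01513 × 42.3) = 0.5273
Before dose 3, 2 doses have been given (aged 1τ, 2τ).
C_trough = C₀ × (r + r²) = 64.00 × (0.5273 + 0.2780) = 51.54 mg/L

51.5 mg/L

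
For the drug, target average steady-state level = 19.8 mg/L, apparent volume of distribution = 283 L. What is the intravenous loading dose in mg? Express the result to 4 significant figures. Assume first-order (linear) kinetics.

LD = Css × Vd = 19.8 × 283 = 5603 mg

5603 mg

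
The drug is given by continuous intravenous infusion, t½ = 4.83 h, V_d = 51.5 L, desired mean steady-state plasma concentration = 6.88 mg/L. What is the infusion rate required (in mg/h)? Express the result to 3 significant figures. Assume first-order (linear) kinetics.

50.8 mg/h

k = ln2 / t½ = 0.693147 / 4.83 = 0.1435 h⁻¹
CL = k × Vd = 0.1435 × 51.5 = 7.390 L/h
At steady state, infusion rate R₀ = Css × CL = 6.88 × 7.390 = 50.84 mg/h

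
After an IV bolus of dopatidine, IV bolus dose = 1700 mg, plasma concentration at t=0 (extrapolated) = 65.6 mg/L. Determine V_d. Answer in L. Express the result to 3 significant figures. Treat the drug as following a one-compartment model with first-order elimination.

Vd = Dose / C₀ = 1700 / 65.6 = 25.91 L

25.9 L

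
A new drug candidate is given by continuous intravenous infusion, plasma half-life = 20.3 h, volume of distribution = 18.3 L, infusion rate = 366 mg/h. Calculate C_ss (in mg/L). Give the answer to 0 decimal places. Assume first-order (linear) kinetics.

586 mg/L

k = ln2 / t½ = 0.693147 / 20.3 = 0.03415 h⁻¹
CL = k × Vd = 0.03415 × 18.3 = 0.6249 L/h
At steady state Css = R₀ / CL = 366 / 0.6249 = 585.7 mg/L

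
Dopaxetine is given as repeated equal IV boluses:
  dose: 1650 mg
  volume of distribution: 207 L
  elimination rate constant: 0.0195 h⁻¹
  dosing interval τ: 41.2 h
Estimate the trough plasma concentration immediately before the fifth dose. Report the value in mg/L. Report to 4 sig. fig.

C₀ per dose = Dose / Vd = 1650 / 207 = 7.971 mg/L
Fraction remaining after one interval: r = e^(−kτ) = e^(−0.01950 × 41.2) = 0.4478
Before dose 5, 4 doses have been given (aged 1τ, 2τ, 3τ, 4τ).
C_trough = C₀ × (r + r² + … + r^4) = C₀ × r(1−r^4)/(1−r)
        = 7.971 × 0.4478 × (1 − 0.04021) / (1 − 0.4478) = 6.204 mg/L

6.204 mg/L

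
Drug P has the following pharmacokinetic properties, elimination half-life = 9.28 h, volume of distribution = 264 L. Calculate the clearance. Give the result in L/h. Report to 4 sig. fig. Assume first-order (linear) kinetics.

19.72 L/h

k = ln2 / t½ = 0.693147 / 9.28 = 0.07469 h⁻¹
CL = k × Vd = 0.07469 × 264 = 19.72 L/h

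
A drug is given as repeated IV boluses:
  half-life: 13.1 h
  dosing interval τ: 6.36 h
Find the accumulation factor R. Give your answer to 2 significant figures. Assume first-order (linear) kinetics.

k = ln2 / t½ = 0.693147 / 13.1 = 0.05291 h⁻¹
e^(−kτ) = e^(−0.05291 × 6.36) = 0.7143
Accumulation ratio R = 1 / (1 − e^(−kτ)) = 1 / (1 − 0.7143) = 3.500

3.5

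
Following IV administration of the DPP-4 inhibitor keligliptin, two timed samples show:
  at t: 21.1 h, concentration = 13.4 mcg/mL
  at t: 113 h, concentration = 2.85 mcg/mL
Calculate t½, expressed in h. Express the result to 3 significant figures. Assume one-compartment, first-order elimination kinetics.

41.2 h

k = ln(C₁/C₂) / (t₂ − t₁) = ln(13.4/2.85) / (113 − 21.1)
  = 1.548 / 91.90 = 0.01684 h⁻¹
t½ = ln2 / k = 0.693147 / 0.01684 = 41.16 h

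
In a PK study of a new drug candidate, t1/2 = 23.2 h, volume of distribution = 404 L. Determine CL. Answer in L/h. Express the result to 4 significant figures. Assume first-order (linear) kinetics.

k = ln2 / t½ = 0.693147 / 23.2 = 0.02988 h⁻¹
CL = k × Vd = 0.02988 × 404 = 12.07 L/h

12.07 L/h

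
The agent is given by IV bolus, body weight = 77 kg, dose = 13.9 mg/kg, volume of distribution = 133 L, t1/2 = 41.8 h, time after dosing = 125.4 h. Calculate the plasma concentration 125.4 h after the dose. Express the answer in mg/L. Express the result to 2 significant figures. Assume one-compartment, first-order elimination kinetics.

1.0 mg/L

Total dose = 13.9 × 77 = 1070 mg
C₀ = Dose / Vd = 1070 / 133 = 8.045 mg/L
k = ln2 / t½ = 0.693147 / 41.8 = 0.01658 h⁻¹
t / t½ = 125.4 / 41.8 = 3 half-lives
C = C₀ × (1/2)^3 = 8.045 × 0.1250 = 1.006 mg/L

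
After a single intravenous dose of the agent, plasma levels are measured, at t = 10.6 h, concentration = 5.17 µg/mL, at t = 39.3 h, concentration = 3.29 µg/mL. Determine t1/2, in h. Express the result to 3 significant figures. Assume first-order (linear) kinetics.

44.0 h

k = ln(C₁/C₂) / (t₂ − t₁) = ln(5.17/3.29) / (39.3 − 10.6)
  = 0.4520 / 28.70 = 0.01575 h⁻¹
t½ = ln2 / k = 0.693147 / 0.01575 = 44.01 h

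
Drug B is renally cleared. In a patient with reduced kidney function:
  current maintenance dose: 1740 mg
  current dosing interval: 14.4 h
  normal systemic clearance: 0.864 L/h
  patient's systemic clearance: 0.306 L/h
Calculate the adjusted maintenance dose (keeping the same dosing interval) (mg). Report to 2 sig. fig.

To keep the same average steady-state level, dosing rate must scale with clearance.
CL ratio = 0.306 / 0.864 = 0.3542
New dose (same interval) = 1740 × 0.3542 = 616.3 mg

620 mg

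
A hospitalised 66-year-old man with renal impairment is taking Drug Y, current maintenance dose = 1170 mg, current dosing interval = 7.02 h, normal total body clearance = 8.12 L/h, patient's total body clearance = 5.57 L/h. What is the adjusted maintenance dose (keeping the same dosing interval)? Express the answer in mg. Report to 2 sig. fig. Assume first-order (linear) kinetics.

800 mg

To keep the same average steady-state level, dosing rate must scale with clearance.
CL ratio = 5.57 / 8.12 = 0.6860
New dose (same interval) = 1170 × 0.6860 = 802.6 mg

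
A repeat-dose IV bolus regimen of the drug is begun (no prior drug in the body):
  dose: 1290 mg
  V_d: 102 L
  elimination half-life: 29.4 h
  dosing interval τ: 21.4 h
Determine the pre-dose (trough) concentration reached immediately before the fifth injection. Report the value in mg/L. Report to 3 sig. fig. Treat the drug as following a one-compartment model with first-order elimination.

16.7 mg/L

C₀ per dose = Dose / Vd = 1290 / 102 = 12.65 mg/L
k = ln2 / t½ = 0.693147 / 29.4 = 0.02358 h⁻¹
Fraction remaining after one interval: r = e^(−kτ) = e^(−0.02358 × 21.4) = 0.6037
Before dose 5, 4 doses have been given (aged 1τ, 2τ, 3τ, 4τ).
C_trough = C₀ × (r + r² + … + r^4) = C₀ × r(1−r^4)/(1−r)
        = 12.65 × 0.6037 × (1 − 0.1328) / (1 − 0.6037) = 16.71 mg/L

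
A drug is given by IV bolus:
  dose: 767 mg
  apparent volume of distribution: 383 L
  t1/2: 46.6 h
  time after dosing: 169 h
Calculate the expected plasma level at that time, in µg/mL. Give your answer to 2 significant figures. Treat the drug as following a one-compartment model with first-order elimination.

0.16 µg/mL

C₀ = Dose / Vd = 767.0 / 383 = 2.003 mg/L
k = ln2 / t½ = 0.693147 / 46.6 = 0.01487 h⁻¹
C = C₀ · e^(−k·t) = 2.003 × e^(−0.01487 × 169)
  = 2.003 × 0.08102 = 0.1623 mg/L
(0.1623 mg/L = 0.1623 µg/mL)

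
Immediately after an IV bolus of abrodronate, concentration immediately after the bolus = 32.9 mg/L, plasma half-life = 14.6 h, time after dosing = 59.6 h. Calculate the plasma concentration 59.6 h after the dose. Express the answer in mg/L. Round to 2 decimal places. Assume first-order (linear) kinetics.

1.94 mg/L

k = ln2 / t½ = 0.693147 / 14.6 = 0.04748 h⁻¹
C = C₀ · e^(−k·t) = 32.90 × e^(−0.04748 × 59.6)
  = 32.90 × 0.05902 = 1.942 mg/L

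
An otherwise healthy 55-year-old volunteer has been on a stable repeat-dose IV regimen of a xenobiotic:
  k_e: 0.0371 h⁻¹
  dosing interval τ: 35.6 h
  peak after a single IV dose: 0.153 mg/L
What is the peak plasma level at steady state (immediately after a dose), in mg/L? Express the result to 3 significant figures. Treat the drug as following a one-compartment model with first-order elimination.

0.209 mg/L

e^(−kτ) = e^(−0.03710 × 35.6) = 0.2669
Accumulation ratio R = 1 / (1 − e^(−kτ)) = 1 / (1 − 0.2669) = 1.364
Steady-state peak = C₀ × R = 0.153 × 1.364 = 0.2087 mg/L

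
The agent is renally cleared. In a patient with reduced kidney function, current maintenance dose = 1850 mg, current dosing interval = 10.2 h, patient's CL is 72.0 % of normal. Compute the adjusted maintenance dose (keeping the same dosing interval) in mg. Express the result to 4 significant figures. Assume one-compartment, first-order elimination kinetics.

To keep the same average steady-state level, dosing rate must scale with clearance.
CL ratio = 72.0 / 100 = 0.7200
New dose (same interval) = 1850 × 0.7200 = 1332 mg

1332 mg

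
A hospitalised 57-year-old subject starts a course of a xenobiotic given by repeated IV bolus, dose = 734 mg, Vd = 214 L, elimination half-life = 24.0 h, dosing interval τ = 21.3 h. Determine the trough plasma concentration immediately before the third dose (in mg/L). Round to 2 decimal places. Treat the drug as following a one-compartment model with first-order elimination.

2.86 mg/L

C₀ per dose = Dose / Vd = 734 / 214 = 3.430 mg/L
k = ln2 / t½ = 0.693147 / 24.0 = 0.02888 h⁻¹
Fraction remaining after one interval: r = e^(−kτ) = e^(−0.02888 × 21.3) = 0.5406
Before dose 3, 2 doses have been given (aged 1τ, 2τ).
C_trough = C₀ × (r + r²) = 3.430 × (0.5406 + 0.2922) = 2.857 mg/L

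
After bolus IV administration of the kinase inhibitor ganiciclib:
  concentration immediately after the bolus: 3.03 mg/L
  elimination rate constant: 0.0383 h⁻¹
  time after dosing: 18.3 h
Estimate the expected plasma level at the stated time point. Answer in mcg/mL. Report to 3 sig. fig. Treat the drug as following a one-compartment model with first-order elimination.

C = C₀ · e^(−k·t) = 3.030 × e^(−0.03830 × 18.3)
  = 3.030 × 0.4961 = 1.503 mg/L
(1.503 mg/L = 1.503 mcg/mL)

1.50 mcg/mL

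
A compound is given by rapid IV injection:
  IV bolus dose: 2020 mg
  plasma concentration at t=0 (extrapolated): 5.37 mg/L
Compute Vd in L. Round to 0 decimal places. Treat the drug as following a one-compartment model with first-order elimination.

Vd = Dose / C₀ = 2020 / 5.37 = 376.2 L

376 L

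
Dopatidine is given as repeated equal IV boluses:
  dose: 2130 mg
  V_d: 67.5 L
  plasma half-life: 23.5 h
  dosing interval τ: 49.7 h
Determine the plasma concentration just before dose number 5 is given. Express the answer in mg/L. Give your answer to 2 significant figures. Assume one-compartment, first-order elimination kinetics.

9.4 mg/L

C₀ per dose = Dose / Vd = 2130 / 67.5 = 31.56 mg/L
k = ln2 / t½ = 0.693147 / 23.5 = 0.02950 h⁻¹
Fraction remaining after one interval: r = e^(−kτ) = e^(−0.02950 × 49.7) = 0.2308
Before dose 5, 4 doses have been given (aged 1τ, 2τ, 3τ, 4τ).
C_trough = C₀ × (r + r² + … + r^4) = C₀ × r(1−r^4)/(1−r)
        = 31.56 × 0.2308 × (1 − 0.002838) / (1 − 0.2308) = 9.443 mg/L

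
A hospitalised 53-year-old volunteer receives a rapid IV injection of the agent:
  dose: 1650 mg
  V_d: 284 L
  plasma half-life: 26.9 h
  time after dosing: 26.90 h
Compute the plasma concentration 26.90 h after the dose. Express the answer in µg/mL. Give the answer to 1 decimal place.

2.9 µg/mL

C₀ = Dose / Vd = 1650 / 284 = 5.810 mg/L
k = ln2 / t½ = 0.693147 / 26.9 = 0.02577 h⁻¹
t / t½ = 26.90 / 26.9 = 1 half-lives
C = C₀ × (1/2)^1 = 5.810 × 0.5000 = 2.905 mg/L
(2.905 mg/L = 2.905 µg/mL)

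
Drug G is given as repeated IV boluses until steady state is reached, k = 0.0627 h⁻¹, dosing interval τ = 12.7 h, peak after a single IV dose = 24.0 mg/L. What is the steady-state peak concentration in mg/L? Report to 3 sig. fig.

43.7 mg/L

e^(−kτ) = e^(−0.06270 × 12.7) = 0.4510
Accumulation ratio R = 1 / (1 − e^(−kτ)) = 1 / (1 − 0.4510) = 1.821
Steady-state peak = C₀ × R = 24.0 × 1.821 = 43.70 mg/L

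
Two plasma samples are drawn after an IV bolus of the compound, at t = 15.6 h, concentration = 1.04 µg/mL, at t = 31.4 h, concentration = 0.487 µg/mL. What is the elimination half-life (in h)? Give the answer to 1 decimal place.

14.4 h

k = ln(C₁/C₂) / (t₂ − t₁) = ln(1.04/0.487) / (31.4 − 15.6)
  = 0.7587 / 15.80 = 0.04802 h⁻¹
t½ = ln2 / k = 0.693147 / 0.04802 = 14.43 h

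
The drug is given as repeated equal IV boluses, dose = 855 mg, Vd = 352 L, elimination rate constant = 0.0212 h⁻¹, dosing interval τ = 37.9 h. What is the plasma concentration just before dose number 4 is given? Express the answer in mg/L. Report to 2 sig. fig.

1.8 mg/L

C₀ per dose = Dose / Vd = 855 / 352 = 2.429 mg/L
Fraction remaining after one interval: r = e^(−kτ) = e^(−0.02120 × 37.9) = 0.4478
Before dose 4, 3 doses have been given (aged 1τ, 2τ, 3τ).
C_trough = C₀ × (r + r² + … + r^3) = C₀ × r(1−r^3)/(1−r)
        = 2.429 × 0.4478 × (1 − 0.08980) / (1 − 0.4478) = 1.793 mg/L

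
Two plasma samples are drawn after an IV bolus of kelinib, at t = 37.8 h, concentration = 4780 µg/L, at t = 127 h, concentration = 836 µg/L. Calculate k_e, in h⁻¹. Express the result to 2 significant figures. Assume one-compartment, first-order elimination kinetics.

0.020 h⁻¹

k = ln(C₁/C₂) / (t₂ − t₁) = ln(4780/836) / (127 − 37.8)
  = 1.744 / 89.20 = 0.01955 h⁻¹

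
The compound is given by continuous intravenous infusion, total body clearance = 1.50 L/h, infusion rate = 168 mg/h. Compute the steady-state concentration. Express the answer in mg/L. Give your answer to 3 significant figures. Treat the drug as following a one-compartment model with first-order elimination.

At steady state Css = R₀ / CL = 168 / 1.500 = 112.0 mg/L

112 mg/L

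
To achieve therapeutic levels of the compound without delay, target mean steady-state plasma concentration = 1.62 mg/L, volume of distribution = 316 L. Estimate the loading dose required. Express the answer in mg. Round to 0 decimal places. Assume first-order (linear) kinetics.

512 mg

LD = Css × Vd = 1.62 × 316 = 511.9 mg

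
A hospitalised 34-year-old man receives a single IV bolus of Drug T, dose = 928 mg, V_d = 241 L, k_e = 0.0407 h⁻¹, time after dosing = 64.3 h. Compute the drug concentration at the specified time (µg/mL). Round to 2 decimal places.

C₀ = Dose / Vd = 928.0 / 241 = 3.851 mg/L
C = C₀ · e^(−k·t) = 3.851 × e^(−0.04070 × 64.3)
  = 3.851 × 0.07302 = 0.2812 mg/L
(0.2812 mg/L = 0.2812 µg/mL)

0.28 µg/mL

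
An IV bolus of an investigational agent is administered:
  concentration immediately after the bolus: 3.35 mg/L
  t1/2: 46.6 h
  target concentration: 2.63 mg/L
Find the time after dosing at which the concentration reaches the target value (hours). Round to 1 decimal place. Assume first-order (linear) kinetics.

k = ln2 / t½ = 0.693147 / 46.6 = 0.01487 h⁻¹
t = ln(C₀ / C) / k = ln(3.350 / 2.63) / 0.01487
  = ln(1.274) / 0.01487 = 0.2422 / 0.01487 = 16.29 h

16.3 h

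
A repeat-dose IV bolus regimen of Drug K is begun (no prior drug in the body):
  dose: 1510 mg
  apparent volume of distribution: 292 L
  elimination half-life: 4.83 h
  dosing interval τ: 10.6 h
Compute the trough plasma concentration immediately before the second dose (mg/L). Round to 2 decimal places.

1.13 mg/L

C₀ per dose = Dose / Vd = 1510 / 292 = 5.171 mg/L
k = ln2 / t½ = 0.693147 / 4.83 = 0.1435 h⁻¹
Fraction remaining after one interval: r = e^(−kτ) = e^(−0.1435 × 10.6) = 0.2185
Before dose 2, 1 dose has been given (aged 1τ).
C_trough = C₀ × r = 5.171 × 0.2185 = 1.130 mg/L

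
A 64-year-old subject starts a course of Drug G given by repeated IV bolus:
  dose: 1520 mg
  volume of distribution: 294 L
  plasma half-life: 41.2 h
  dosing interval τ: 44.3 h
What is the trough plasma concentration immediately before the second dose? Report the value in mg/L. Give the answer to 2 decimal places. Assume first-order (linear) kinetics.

C₀ per dose = Dose / Vd = 1520 / 294 = 5.170 mg/L
k = ln2 / t½ = 0.693147 / 41.2 = 0.01682 h⁻¹
Fraction remaining after one interval: r = e^(−kτ) = e^(−0.01682 × 44.3) = 0.4747
Before dose 2, 1 dose has been given (aged 1τ).
C_trough = C₀ × r = 5.170 × 0.4747 = 2.454 mg/L

2.45 mg/L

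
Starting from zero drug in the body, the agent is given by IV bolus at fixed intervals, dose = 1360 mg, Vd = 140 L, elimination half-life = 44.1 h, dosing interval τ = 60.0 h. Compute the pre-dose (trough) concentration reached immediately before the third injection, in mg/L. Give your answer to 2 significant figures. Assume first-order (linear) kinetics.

5.3 mg/L

C₀ per dose = Dose / Vd = 1360 / 140 = 9.714 mg/L
k = ln2 / t½ = 0.693147 / 44.1 = 0.01572 h⁻¹
Fraction remaining after one interval: r = e^(−kτ) = e^(−0.01572 × 60.0) = 0.3894
Before dose 3, 2 doses have been given (aged 1τ, 2τ).
C_trough = C₀ × (r + r²) = 9.714 × (0.3894 + 0.1516) = 5.255 mg/L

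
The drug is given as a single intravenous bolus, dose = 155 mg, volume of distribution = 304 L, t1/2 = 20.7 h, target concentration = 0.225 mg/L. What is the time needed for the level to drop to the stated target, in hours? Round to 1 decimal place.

24.4 h

C₀ = Dose / Vd = 155.0 / 304 = 0.5099 mg/L
k = ln2 / t½ = 0.693147 / 20.7 = 0.03349 h⁻¹
t = ln(C₀ / C) / k = ln(0.5099 / 0.225) / 0.03349
  = ln(2.266) / 0.03349 = 0.8180 / 0.03349 = 24.43 h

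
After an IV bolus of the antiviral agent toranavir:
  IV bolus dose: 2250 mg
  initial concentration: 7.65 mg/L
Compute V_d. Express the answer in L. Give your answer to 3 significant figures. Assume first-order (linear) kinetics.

294 L

Vd = Dose / C₀ = 2250 / 7.65 = 294.1 L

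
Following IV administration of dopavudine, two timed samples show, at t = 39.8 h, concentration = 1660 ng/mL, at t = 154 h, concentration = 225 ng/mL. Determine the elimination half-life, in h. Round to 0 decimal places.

40 h

k = ln(C₁/C₂) / (t₂ − t₁) = ln(1660/225) / (154 − 39.8)
  = 1.998 / 114.2 = 0.01750 h⁻¹
t½ = ln2 / k = 0.693147 / 0.01750 = 39.61 h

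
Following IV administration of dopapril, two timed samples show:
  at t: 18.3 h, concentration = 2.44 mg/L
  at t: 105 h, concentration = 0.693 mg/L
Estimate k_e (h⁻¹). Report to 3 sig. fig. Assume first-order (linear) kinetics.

k = ln(C₁/C₂) / (t₂ − t₁) = ln(2.44/0.693) / (105 − 18.3)
  = 1.259 / 86.70 = 0.01452 h⁻¹

0.0145 h⁻¹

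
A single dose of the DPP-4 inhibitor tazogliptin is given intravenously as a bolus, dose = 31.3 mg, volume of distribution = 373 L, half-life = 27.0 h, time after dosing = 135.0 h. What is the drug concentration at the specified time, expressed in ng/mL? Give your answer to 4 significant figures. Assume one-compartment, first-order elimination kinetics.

2.622 ng/mL

C₀ = Dose / Vd = 31.30 / 373 = 0.08391 mg/L
k = ln2 / t½ = 0.693147 / 27.0 = 0.02567 h⁻¹
t / t½ = 135.0 / 27.0 = 5 half-lives
C = C₀ × (1/2)^5 = 0.08391 × 0.03125 = 0.002622 mg/L
Convert: 0.002622 mg/L × 1000 = 2.622 ng/mL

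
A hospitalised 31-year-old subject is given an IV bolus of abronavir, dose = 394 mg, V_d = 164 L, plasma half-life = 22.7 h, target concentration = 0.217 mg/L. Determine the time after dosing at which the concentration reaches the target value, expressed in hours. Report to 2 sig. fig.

79 h

C₀ = Dose / Vd = 394.0 / 164 = 2.402 mg/L
k = ln2 / t½ = 0.693147 / 22.7 = 0.03054 h⁻¹
t = ln(C₀ / C) / k = ln(2.402 / 0.217) / 0.03054
  = ln(11.07) / 0.03054 = 2.404 / 0.03054 = 78.72 h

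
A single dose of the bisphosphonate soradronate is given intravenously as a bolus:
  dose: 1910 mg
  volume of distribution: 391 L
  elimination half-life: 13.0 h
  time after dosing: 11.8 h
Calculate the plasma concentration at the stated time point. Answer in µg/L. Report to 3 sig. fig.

C₀ = Dose / Vd = 1910 / 391 = 4.885 mg/L
k = ln2 / t½ = 0.693147 / 13.0 = 0.05332 h⁻¹
C = C₀ · e^(−k·t) = 4.885 × e^(−0.05332 × 11.8)
  = 4.885 × 0.5330 = 2.604 mg/L
Convert: 2.604 mg/L × 1000 = 2604 µg/L

2600 µg/L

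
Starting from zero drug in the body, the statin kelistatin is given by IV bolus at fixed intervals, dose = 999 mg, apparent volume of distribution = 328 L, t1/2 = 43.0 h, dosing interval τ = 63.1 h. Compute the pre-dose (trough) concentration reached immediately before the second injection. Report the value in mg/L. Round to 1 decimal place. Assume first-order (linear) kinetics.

1.1 mg/L

C₀ per dose = Dose / Vd = 999 / 328 = 3.046 mg/L
k = ln2 / t½ = 0.693147 / 43.0 = 0.01612 h⁻¹
Fraction remaining after one interval: r = e^(−kτ) = e^(−0.01612 × 63.1) = 0.3616
Before dose 2, 1 dose has been given (aged 1τ).
C_trough = C₀ × r = 3.046 × 0.3616 = 1.101 mg/L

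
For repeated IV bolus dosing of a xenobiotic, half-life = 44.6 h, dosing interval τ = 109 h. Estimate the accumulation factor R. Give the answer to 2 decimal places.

1.23

k = ln2 / t½ = 0.693147 / 44.6 = 0.01554 h⁻¹
e^(−kτ) = e^(−0.01554 × 109) = 0.1838
Accumulation ratio R = 1 / (1 − e^(−kτ)) = 1 / (1 − 0.1838) = 1.225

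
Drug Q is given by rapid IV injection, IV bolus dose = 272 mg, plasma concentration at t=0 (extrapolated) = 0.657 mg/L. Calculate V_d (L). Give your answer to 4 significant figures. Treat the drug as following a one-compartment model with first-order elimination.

414.0 L

Vd = Dose / C₀ = 272.0 / 0.657 = 414.0 L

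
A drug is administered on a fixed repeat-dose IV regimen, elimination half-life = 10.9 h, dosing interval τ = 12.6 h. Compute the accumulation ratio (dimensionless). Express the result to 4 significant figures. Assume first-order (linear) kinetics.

k = ln2 / t½ = 0.693147 / 10.9 = 0.06359 h⁻¹
e^(−kτ) = e^(−0.06359 × 12.6) = 0.4488
Accumulation ratio R = 1 / (1 − e^(−kτ)) = 1 / (1 − 0.4488) = 1.814

1.814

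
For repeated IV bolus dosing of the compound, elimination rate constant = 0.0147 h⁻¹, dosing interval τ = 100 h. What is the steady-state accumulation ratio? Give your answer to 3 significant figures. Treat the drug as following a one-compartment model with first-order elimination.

1.30

e^(−kτ) = e^(−0.01470 × 100) = 0.2299
Accumulation ratio R = 1 / (1 − e^(−kτ)) = 1 / (1 − 0.2299) = 1.299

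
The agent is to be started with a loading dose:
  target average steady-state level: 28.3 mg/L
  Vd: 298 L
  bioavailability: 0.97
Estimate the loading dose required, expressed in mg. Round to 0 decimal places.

8694 mg

LD = Css × Vd / F = 28.3 × 298 / 0.97 = 8694 mg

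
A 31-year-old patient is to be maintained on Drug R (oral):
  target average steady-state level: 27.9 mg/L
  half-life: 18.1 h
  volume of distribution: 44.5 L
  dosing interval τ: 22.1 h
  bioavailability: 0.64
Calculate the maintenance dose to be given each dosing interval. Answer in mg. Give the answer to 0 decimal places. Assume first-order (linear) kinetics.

1642 mg

k = ln2 / t½ = 0.693147 / 18.1 = 0.03830 h⁻¹
CL = k × Vd = 0.03830 × 44.5 = 1.704 L/h
At steady state, F × (Dose/τ) = Css × CL.
Dose = Css × CL × τ / F = 27.9 × 1.704 × 22.1 / 0.64 = 1642 mg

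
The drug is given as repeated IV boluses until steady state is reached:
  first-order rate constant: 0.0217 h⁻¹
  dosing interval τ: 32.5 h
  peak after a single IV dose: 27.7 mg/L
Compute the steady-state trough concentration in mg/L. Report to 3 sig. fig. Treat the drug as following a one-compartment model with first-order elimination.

e^(−kτ) = e^(−0.02170 × 32.5) = 0.4940
Accumulation ratio R = 1 / (1 − e^(−kτ)) = 1 / (1 − 0.4940) = 1.976
Steady-state trough = C₀ × R × e^(−kτ) = 27.7 × 1.976 × 0.4940 = 27.04 mg/L

27.0 mg/L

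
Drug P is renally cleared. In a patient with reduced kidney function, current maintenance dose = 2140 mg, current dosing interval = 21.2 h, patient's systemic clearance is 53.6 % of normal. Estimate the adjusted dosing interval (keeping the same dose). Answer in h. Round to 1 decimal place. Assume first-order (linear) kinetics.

39.6 h

To keep the same average steady-state level, dosing rate must scale with clearance.
CL ratio = 53.6 / 100 = 0.5360
New interval (same dose) = 21.2 / 0.5360 = 39.55 h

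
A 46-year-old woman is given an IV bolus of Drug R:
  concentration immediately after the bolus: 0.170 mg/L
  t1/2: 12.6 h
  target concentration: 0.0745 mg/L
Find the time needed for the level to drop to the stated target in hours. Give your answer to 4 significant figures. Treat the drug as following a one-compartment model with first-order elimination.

k = ln2 / t½ = 0.693147 / 12.6 = 0.05501 h⁻¹
t = ln(C₀ / C) / k = ln(0.1700 / 0.0745) / 0.05501
  = ln(2.282) / 0.05501 = 0.8251 / 0.05501 = 15.00 h

15.00 h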